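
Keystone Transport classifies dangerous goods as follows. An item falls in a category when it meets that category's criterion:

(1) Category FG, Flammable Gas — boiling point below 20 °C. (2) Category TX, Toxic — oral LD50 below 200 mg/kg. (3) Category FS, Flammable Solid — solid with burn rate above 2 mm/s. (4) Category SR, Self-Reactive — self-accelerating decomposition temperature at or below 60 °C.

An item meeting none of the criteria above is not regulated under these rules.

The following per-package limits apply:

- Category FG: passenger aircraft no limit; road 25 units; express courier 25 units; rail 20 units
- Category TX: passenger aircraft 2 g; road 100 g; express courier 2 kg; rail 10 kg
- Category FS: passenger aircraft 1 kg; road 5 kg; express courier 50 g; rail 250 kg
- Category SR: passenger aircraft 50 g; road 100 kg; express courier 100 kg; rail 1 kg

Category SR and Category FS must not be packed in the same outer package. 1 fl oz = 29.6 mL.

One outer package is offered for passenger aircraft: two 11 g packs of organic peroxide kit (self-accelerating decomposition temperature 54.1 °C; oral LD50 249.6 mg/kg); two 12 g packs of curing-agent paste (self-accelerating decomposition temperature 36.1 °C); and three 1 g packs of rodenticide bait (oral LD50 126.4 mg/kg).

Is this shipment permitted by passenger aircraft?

No

With self-accelerating decomposition temperature 54.1 °C (≤ 60 °C), the organic peroxide kit falls in Category SR.
Curing-agent paste: self-accelerating decomposition temperature 36.1 °C ≤ 60 °C → Category SR (Self-Reactive).
With oral LD50 126.4 mg/kg (< 200 mg/kg), the rodenticide bait falls in Category TX.
Category SR net quantity: (two 11 g packs = 22 g) + (two 12 g packs = 24 g) = 46 g.
That is within the Category SR passenger aircraft limit of 50 g.
Category TX quantity: three 1 g packs = 3 g.
3 g > 2 g (passenger aircraft limit, Category TX) — over the limit.
The segregation rule (Category SR with Category FS) does not apply to Category SR with Category TX.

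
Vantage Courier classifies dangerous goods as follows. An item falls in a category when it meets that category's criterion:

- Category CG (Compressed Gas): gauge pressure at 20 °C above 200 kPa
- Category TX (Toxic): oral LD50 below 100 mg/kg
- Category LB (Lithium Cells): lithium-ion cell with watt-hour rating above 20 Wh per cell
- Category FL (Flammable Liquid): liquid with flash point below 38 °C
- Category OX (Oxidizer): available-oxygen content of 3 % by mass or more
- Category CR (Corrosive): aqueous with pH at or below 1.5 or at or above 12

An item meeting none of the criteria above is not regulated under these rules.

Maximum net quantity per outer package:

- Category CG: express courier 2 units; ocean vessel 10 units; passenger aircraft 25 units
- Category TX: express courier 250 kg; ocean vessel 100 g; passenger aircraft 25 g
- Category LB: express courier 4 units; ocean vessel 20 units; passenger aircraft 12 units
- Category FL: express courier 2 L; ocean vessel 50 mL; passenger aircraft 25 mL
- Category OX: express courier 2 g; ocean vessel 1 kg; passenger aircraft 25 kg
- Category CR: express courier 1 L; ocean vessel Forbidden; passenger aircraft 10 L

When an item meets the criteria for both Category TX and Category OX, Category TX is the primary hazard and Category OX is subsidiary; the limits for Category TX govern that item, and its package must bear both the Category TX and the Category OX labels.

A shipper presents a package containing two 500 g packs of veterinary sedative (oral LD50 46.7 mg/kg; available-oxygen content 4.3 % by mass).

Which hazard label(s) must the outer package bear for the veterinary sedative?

Category OX and TX

Veterinary sedative: oral LD50 46.7 mg/kg < 100 mg/kg → Category TX (Toxic).
With available-oxygen content 4.3 % by mass (≥ 3 % by mass), the veterinary sedative falls in Category OX.
By the precedence rule Category TX is primary and Category OX is subsidiary, and that rule requires both labels on the package.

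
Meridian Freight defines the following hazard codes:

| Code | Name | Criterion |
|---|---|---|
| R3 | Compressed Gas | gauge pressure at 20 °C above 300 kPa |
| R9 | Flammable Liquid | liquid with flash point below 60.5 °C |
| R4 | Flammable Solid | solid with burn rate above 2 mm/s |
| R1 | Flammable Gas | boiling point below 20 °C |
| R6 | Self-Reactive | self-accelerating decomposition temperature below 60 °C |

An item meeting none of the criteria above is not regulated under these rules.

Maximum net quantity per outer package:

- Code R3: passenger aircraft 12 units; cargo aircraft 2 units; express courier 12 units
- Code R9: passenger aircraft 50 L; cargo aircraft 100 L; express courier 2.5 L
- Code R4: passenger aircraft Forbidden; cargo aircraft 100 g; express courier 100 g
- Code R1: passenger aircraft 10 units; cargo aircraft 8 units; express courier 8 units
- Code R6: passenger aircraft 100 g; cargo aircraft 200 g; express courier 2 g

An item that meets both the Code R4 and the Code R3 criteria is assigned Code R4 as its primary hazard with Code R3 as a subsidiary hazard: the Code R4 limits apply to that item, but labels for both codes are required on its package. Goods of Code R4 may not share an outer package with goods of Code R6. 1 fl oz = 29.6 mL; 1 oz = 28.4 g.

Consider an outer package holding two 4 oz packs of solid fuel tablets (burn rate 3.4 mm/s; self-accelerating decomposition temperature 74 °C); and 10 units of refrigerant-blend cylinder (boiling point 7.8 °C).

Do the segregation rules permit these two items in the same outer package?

Yes

With burn rate 3.4 mm/s (> 2 mm/s), the solid fuel tablets fall in Code R4.
With boiling point 7.8 °C (< 20 °C), the refrigerant-blend cylinder falls in Code R1.
No segregation rule bars Code R4 with Code R1.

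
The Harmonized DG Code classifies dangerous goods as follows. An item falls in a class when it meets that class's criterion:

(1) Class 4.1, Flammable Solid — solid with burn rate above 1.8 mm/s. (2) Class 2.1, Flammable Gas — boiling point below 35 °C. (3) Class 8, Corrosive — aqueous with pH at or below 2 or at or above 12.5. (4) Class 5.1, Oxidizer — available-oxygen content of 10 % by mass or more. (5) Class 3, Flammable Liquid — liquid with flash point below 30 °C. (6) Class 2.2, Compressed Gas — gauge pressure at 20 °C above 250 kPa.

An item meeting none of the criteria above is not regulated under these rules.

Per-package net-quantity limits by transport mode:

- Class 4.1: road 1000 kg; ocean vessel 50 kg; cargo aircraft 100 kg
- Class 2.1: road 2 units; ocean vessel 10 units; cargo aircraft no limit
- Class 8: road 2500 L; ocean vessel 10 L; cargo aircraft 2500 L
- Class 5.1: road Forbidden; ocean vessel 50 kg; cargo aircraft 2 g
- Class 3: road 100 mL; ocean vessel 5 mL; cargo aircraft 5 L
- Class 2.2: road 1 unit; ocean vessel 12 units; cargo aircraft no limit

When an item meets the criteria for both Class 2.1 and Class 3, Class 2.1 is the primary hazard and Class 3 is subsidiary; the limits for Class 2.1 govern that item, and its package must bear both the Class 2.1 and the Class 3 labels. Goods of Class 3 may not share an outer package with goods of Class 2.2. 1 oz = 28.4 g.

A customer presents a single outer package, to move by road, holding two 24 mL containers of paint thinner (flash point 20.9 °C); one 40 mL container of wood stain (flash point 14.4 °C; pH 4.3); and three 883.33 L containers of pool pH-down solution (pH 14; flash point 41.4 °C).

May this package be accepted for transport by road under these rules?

No

The paint thinner has flash point 20.9 °C, which is < 30 °C, so it is Class 3 (Flammable Liquid).
Flash point 14.4 °C meets the Class 3 criterion (Flammable Liquid), so the wood stain is Class 3.
pH 14 meets the Class 8 criterion (Corrosive), so the pool pH-down solution is Class 8.
Class 3 net quantity: (two 24 mL containers = 48 mL) + 40 mL = 88 mL.
88 mL is within the road limit of 100 mL for Class 3.
Class 8 quantity: three 883.33 L containers = 2649.99 L.
That exceeds the Class 8 road limit of 2500 L.
The segregation rule (Class 3 with Class 2.2) does not apply to Class 3 with Class 8.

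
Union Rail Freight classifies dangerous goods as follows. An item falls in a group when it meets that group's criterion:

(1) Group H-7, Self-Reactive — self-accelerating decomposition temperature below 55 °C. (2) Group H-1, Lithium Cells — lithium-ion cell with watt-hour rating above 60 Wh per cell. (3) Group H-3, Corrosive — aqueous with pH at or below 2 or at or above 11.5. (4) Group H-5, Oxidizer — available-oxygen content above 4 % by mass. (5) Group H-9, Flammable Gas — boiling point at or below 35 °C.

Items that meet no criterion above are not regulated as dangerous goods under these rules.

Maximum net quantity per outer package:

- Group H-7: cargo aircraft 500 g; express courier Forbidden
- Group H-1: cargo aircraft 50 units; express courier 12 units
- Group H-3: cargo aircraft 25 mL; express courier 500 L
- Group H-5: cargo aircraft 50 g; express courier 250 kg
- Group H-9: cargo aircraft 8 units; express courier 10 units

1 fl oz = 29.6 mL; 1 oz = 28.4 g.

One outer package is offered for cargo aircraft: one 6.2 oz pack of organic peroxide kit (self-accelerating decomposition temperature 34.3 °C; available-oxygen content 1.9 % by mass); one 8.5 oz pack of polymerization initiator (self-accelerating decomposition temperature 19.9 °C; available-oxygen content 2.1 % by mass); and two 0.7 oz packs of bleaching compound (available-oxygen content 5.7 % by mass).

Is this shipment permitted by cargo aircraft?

With self-accelerating decomposition temperature 34.3 °C (< 55 °C), the organic peroxide kit falls in Group H-7.
Polymerization initiator: self-accelerating decomposition temperature 19.9 °C < 55 °C → Group H-7 (Self-Reactive).
The bleaching compound has available-oxygen content 5.7 % by mass, which is > 4 % by mass, so it is Group H-5 (Oxidizer).
Total Group H-7: (one 6.2 oz pack = 176.08 g) + (one 8.5 oz pack = 241.4 g) = 417.48 g.
That is within the Group H-7 cargo aircraft limit of 500 g.
Group H-5 quantity: two 0.7 oz packs = 39.76 g.
39.76 g is within the cargo aircraft limit of 50 g for Group H-5.
Every hazard group is within its cargo aircraft limit and no segregation rule is violated.

Yes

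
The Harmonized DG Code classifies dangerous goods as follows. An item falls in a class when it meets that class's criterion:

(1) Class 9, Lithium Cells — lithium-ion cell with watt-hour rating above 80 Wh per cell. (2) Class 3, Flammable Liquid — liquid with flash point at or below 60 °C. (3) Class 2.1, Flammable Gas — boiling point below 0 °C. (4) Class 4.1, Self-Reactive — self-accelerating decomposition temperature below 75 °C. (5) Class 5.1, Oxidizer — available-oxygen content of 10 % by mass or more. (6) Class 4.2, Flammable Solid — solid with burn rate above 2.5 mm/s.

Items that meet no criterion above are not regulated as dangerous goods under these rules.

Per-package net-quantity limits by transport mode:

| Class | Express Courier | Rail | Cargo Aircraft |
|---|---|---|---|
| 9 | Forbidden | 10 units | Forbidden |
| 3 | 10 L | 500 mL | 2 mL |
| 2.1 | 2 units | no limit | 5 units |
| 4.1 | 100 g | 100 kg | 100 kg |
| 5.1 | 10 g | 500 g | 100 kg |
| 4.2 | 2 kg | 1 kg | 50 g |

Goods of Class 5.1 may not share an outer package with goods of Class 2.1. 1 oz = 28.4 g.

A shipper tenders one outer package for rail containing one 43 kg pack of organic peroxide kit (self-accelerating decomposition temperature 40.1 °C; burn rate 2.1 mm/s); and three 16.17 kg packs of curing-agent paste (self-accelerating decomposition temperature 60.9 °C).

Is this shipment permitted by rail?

Yes

Organic peroxide kit: self-accelerating decomposition temperature 40.1 °C < 75 °C → Class 4.1 (Self-Reactive).
With self-accelerating decomposition temperature 60.9 °C (< 75 °C), the curing-agent paste falls in Class 4.1.
Class 4.1 net quantity: 43 kg + (three 16.17 kg packs = 48.51 kg) = 91.51 kg.
That is within the Class 4.1 rail limit of 100 kg.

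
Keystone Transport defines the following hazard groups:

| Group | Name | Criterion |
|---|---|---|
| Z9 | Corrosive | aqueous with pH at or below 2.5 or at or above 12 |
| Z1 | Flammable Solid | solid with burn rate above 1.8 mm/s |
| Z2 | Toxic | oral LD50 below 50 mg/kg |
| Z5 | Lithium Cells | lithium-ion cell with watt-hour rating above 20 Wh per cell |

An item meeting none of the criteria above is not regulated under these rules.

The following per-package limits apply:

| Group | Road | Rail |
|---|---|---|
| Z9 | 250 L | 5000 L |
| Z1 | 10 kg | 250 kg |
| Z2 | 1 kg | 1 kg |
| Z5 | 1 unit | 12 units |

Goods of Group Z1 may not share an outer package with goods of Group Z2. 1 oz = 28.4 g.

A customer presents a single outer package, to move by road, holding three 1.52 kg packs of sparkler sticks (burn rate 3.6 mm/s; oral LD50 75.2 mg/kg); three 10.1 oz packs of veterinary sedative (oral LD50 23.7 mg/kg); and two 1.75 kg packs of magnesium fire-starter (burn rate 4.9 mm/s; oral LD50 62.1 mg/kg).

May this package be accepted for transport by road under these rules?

No

Sparkler sticks: burn rate 3.6 mm/s > 1.8 mm/s → Group Z1 (Flammable Solid).
Oral LD50 23.7 mg/kg meets the Group Z2 criterion (Toxic), so the veterinary sedative is Group Z2.
Magnesium fire-starter: burn rate 4.9 mm/s > 1.8 mm/s → Group Z1 (Flammable Solid).
Total Group Z1: (three 1.52 kg packs = 4.56 kg) + (two 1.75 kg packs = 3.5 kg) = 8.06 kg.
8.06 kg is within the road limit of 10 kg for Group Z1.
Group Z2 quantity: three 10.1 oz packs = 860.52 g.
860.52 g is within the road limit of 1 kg for Group Z2.
Group Z1 and Group Z2 may not share an outer package.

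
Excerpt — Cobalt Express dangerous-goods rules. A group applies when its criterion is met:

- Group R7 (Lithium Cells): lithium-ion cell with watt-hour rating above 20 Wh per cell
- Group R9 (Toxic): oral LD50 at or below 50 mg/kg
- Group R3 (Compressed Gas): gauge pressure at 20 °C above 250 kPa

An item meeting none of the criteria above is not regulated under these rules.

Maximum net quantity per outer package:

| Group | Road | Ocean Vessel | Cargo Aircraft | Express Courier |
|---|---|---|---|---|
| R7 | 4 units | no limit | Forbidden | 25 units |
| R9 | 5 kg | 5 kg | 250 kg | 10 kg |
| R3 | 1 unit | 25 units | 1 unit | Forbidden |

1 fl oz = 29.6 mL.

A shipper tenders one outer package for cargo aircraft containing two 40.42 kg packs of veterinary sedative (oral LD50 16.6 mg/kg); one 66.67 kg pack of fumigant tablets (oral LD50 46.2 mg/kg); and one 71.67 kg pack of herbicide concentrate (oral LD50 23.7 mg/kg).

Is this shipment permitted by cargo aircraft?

Yes

Veterinary sedative: oral LD50 16.6 mg/kg ≤ 50 mg/kg → Group R9 (Toxic).
Fumigant tablets: oral LD50 46.2 mg/kg ≤ 50 mg/kg → Group R9 (Toxic).
Oral LD50 23.7 mg/kg meets the Group R9 criterion (Toxic), so the herbicide concentrate is Group R9.
Total Group R9: (two 40.42 kg packs = 80.84 kg) + 66.67 kg + 71.67 kg = 219.18 kg.
219.18 kg is within the cargo aircraft limit of 250 kg for Group R9.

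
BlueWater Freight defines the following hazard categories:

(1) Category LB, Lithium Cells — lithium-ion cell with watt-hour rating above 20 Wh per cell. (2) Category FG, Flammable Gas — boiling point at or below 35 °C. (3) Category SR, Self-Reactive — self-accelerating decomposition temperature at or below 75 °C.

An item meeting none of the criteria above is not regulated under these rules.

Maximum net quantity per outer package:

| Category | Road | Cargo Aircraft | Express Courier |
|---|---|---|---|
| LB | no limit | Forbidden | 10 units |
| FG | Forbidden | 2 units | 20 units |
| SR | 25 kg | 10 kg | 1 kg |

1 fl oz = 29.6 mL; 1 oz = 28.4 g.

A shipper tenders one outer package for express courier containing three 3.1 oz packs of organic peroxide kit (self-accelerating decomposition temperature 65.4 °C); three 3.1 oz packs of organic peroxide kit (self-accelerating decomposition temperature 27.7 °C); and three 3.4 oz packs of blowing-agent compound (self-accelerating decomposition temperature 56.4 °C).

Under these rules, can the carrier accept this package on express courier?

Self-accelerating decomposition temperature 65.4 °C meets the Category SR criterion (Self-Reactive), so the organic peroxide kit is Category SR.
Organic peroxide kit: self-accelerating decomposition temperature 27.7 °C ≤ 75 °C → Category SR (Self-Reactive).
The blowing-agent compound has self-accelerating decomposition temperature 56.4 °C, which is ≤ 75 °C, so it is Category SR (Self-Reactive).
Category SR net quantity: (three 3.1 oz packs = 264.12 g) + (three 3.1 oz packs = 264.12 g) + (three 3.4 oz packs = 289.68 g) = 817.92 g.
817.92 g is within the express courier limit of 1 kg for Category SR.

Yes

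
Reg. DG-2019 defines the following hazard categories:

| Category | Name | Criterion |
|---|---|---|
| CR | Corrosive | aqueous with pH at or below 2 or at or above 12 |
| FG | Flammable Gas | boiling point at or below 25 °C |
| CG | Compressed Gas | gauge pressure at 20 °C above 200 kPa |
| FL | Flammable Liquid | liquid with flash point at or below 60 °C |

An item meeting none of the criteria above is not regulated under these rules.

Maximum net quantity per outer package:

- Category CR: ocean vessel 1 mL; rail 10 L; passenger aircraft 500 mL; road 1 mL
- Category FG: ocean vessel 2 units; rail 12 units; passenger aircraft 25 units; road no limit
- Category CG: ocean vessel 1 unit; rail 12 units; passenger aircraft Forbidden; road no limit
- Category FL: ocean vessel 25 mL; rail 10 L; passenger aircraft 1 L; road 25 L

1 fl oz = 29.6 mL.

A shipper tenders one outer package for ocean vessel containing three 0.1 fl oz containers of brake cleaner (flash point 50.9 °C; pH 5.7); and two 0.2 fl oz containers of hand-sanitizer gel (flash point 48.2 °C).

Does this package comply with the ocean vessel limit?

Yes

The brake cleaner has flash point 50.9 °C, which is ≤ 60 °C, so it is Category FL (Flammable Liquid).
Hand-sanitizer gel: flash point 48.2 °C ≤ 60 °C → Category FL (Flammable Liquid).
Category FL net quantity: (three 0.1 fl oz containers = 8.88 mL) + (two 0.2 fl oz containers = 11.84 mL) = 20.72 mL.
20.72 mL is within the ocean vessel limit of 25 mL for Category FL.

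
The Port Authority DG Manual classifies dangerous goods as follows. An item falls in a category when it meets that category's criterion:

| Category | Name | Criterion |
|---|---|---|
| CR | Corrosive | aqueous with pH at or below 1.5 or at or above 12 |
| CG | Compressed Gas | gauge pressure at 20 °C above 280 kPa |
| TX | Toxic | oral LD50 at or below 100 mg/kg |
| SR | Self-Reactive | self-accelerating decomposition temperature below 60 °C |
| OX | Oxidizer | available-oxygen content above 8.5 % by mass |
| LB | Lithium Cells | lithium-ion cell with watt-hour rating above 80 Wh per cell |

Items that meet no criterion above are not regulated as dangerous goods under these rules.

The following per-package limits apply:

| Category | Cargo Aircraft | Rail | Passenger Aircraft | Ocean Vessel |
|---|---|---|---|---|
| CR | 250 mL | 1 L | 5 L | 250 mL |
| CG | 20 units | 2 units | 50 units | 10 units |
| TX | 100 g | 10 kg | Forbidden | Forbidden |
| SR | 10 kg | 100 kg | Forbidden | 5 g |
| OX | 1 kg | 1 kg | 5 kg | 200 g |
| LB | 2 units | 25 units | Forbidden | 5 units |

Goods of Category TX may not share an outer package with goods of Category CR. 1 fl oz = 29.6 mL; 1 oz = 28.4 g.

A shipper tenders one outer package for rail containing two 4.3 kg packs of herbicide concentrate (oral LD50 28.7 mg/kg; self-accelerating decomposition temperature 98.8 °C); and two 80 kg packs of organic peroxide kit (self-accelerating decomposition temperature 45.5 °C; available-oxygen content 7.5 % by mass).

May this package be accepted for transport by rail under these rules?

With oral LD50 28.7 mg/kg (≤ 100 mg/kg), the herbicide concentrate falls in Category TX.
The organic peroxide kit has self-accelerating decomposition temperature 45.5 °C, which is < 60 °C, so it is Category SR (Self-Reactive).
Category TX quantity: two 4.3 kg packs = 8.6 kg.
That is within the Category TX rail limit of 10 kg.
Category SR quantity: two 80 kg packs = 160 kg.
160 kg > 100 kg (rail limit, Category SR) — over the limit.
The segregation rule (Category TX with Category CR) does not apply to Category TX with Category SR.

No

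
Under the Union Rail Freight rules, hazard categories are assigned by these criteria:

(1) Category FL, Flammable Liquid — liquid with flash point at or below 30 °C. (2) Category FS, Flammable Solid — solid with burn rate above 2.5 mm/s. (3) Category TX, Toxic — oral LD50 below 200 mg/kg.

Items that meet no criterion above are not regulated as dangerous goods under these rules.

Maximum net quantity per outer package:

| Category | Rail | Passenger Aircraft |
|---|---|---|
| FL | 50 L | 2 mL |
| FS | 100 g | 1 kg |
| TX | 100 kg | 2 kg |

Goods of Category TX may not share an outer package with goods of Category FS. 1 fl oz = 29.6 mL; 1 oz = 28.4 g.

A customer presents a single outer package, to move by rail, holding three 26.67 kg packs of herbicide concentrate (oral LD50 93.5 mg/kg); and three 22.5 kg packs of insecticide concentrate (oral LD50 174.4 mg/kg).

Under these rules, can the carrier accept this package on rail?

The herbicide concentrate has oral LD50 93.5 mg/kg, which is < 200 mg/kg, so it is Category TX (Toxic).
Oral LD50 174.4 mg/kg meets the Category TX criterion (Toxic), so the insecticide concentrate is Category TX.
Category TX net quantity: (three 26.67 kg packs = 80.01 kg) + (three 22.5 kg packs = 67.5 kg) = 147.51 kg.
That exceeds the Category TX rail limit of 100 kg.

No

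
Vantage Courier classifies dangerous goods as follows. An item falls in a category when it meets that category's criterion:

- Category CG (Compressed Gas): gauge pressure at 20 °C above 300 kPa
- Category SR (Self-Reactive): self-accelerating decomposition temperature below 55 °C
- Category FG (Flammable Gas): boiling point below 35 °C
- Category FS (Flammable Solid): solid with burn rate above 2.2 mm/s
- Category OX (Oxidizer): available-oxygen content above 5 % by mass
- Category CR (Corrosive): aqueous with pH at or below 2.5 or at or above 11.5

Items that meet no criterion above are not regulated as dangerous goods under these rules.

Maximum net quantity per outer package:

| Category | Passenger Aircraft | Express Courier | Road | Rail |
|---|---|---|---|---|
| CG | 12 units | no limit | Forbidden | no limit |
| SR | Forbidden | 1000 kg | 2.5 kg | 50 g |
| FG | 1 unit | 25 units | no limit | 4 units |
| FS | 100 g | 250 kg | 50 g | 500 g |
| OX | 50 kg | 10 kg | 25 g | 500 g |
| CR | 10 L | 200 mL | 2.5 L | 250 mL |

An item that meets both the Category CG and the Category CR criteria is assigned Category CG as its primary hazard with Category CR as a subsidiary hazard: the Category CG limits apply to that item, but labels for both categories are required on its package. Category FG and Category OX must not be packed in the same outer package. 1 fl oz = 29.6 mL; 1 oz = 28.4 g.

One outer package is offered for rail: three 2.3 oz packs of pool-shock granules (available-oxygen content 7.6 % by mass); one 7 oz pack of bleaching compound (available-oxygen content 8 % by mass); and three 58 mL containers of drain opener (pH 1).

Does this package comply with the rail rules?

Yes

Pool-shock granules: available-oxygen content 7.6 % by mass > 5 % by mass → Category OX (Oxidizer).
With available-oxygen content 8 % by mass (> 5 % by mass), the bleaching compound falls in Category OX.
Drain opener: pH 1 ≤ 2.5 → Category CR (Corrosive).
Category OX net quantity: (three 2.3 oz packs = 195.96 g) + (one 7 oz pack = 198.8 g) = 394.76 g.
394.76 g is within the rail limit of 500 g for Category OX.
Category CR quantity: three 58 mL containers = 174 mL.
174 mL is within the rail limit of 250 mL for Category CR.
The segregation rule (Category FG with Category OX) does not apply to Category OX with Category CR.
Every hazard category is within its rail limit and no segregation rule is violated.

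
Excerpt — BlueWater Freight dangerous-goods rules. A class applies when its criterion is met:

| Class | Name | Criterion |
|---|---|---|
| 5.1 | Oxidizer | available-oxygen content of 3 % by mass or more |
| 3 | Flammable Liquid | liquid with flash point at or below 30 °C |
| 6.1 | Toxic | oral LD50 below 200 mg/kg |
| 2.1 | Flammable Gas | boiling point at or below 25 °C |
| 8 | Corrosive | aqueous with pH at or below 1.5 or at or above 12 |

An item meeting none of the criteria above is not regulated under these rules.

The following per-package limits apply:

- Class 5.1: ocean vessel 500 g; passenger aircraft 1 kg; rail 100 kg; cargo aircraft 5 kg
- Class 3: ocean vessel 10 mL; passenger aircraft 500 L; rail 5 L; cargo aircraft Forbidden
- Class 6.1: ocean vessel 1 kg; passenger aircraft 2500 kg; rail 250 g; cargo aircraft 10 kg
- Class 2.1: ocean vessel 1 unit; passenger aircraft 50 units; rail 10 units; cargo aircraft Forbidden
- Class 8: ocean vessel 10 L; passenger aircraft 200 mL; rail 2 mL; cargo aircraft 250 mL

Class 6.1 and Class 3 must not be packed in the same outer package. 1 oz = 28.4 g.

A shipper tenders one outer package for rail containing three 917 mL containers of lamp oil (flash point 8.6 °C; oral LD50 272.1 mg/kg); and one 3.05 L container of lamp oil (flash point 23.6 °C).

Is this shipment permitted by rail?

No

Flash point 8.6 °C meets the Class 3 criterion (Flammable Liquid), so the lamp oil is Class 3.
With flash point 23.6 °C (≤ 30 °C), the lamp oil falls in Class 3.
Class 3 net quantity: (three 917 mL containers = 2.751 L) + 3.05 L = 5.801 L.
That exceeds the Class 3 rail limit of 5 L.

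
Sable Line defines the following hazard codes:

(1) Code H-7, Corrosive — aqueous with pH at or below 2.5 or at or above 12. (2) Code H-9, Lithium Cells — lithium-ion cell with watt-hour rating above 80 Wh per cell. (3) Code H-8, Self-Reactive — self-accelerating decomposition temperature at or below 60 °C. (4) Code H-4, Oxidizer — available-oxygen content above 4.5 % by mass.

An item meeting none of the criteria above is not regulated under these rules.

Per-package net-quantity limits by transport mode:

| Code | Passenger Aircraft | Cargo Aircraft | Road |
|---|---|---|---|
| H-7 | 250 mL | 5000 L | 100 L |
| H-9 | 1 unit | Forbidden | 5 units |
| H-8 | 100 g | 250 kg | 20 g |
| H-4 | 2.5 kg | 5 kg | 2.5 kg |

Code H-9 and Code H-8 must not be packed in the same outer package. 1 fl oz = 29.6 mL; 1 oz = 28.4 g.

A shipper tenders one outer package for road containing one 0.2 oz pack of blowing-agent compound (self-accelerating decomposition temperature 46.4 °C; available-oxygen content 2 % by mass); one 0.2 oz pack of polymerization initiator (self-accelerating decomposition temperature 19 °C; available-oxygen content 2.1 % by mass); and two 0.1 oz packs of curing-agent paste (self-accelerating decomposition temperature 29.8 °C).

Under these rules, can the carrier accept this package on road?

Yes

The blowing-agent compound has self-accelerating decomposition temperature 46.4 °C, which is ≤ 60 °C, so it is Code H-8 (Self-Reactive).
Self-accelerating decomposition temperature 19 °C meets the Code H-8 criterion (Self-Reactive), so the polymerization initiator is Code H-8.
With self-accelerating decomposition temperature 29.8 °C (≤ 60 °C), the curing-agent paste falls in Code H-8.
Total Code H-8: (one 0.2 oz pack = 5.68 g) + (one 0.2 oz pack = 5.68 g) + (two 0.1 oz packs = 5.68 g) = 17.04 g.
That is within the Code H-8 road limit of 20 g.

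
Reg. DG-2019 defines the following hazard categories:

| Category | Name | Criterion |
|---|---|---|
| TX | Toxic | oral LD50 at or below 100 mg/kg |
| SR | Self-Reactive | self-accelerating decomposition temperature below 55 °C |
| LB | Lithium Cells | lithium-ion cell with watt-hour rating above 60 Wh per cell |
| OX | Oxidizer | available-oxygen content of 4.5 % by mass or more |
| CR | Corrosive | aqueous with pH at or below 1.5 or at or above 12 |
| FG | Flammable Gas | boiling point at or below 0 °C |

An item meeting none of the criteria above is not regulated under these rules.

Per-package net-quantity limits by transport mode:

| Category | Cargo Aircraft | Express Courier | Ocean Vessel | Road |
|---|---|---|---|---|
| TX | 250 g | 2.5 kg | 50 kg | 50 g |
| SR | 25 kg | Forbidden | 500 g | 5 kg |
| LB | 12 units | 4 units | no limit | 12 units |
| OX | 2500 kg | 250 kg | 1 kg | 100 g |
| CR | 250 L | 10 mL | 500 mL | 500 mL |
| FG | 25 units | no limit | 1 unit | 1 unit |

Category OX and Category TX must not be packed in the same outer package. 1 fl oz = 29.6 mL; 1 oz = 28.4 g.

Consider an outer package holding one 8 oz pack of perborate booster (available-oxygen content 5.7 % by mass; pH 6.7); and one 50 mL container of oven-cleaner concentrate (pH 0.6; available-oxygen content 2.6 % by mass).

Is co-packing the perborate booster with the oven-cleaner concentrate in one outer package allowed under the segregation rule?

Yes

Available-oxygen content 5.7 % by mass meets the Category OX criterion (Oxidizer), so the perborate booster is Category OX.
With pH 0.6 (≤ 1.5), the oven-cleaner concentrate falls in Category CR.
No segregation rule bars Category OX with Category CR.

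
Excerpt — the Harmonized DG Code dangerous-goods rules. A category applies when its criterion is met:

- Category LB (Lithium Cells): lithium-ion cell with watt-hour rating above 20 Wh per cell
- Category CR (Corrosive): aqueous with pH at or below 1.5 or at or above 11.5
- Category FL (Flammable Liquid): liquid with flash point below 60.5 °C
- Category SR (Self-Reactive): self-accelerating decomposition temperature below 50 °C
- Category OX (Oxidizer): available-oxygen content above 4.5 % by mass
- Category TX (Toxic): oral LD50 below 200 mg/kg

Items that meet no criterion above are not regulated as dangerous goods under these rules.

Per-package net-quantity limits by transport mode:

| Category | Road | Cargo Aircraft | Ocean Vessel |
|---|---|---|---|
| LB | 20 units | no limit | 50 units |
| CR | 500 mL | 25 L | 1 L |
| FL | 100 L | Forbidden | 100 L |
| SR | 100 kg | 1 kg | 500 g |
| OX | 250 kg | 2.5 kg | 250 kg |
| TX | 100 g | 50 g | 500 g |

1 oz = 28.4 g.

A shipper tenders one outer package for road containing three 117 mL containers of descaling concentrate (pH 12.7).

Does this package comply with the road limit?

The descaling concentrate has pH 12.7, which is ≥ 11.5, so it is Category CR (Corrosive).
Category CR quantity: three 117 mL containers = 351 mL.
351 mL is within the road limit of 500 mL for Category CR.

Yes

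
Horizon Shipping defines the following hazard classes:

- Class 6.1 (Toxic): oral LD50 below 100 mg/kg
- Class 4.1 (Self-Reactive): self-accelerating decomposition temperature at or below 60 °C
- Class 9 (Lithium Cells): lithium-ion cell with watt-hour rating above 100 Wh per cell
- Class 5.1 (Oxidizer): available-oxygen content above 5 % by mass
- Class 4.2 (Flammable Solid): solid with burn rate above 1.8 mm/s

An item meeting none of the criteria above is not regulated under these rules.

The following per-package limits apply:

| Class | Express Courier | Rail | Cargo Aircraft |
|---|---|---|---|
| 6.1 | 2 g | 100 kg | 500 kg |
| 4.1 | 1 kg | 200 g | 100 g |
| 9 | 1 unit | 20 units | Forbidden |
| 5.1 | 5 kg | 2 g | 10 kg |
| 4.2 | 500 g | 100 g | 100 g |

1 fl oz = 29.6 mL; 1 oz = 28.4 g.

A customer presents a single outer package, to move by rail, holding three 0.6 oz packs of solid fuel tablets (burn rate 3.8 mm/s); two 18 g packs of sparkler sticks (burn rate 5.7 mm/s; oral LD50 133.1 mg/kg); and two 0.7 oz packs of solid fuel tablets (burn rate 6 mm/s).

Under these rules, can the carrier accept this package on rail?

With burn rate 3.8 mm/s (> 1.8 mm/s), the solid fuel tablets fall in Class 4.2.
Sparkler sticks: burn rate 5.7 mm/s > 1.8 mm/s → Class 4.2 (Flammable Solid).
Burn rate 6 mm/s meets the Class 4.2 criterion (Flammable Solid), so the solid fuel tablets are Class 4.2.
Class 4.2 net quantity: (three 0.6 oz packs = 51.12 g) + (two 18 g packs = 36 g) + (two 0.7 oz packs = 39.76 g) = 126.88 g.
126.88 g > 100 g (rail limit, Class 4.2) — over the limit.

No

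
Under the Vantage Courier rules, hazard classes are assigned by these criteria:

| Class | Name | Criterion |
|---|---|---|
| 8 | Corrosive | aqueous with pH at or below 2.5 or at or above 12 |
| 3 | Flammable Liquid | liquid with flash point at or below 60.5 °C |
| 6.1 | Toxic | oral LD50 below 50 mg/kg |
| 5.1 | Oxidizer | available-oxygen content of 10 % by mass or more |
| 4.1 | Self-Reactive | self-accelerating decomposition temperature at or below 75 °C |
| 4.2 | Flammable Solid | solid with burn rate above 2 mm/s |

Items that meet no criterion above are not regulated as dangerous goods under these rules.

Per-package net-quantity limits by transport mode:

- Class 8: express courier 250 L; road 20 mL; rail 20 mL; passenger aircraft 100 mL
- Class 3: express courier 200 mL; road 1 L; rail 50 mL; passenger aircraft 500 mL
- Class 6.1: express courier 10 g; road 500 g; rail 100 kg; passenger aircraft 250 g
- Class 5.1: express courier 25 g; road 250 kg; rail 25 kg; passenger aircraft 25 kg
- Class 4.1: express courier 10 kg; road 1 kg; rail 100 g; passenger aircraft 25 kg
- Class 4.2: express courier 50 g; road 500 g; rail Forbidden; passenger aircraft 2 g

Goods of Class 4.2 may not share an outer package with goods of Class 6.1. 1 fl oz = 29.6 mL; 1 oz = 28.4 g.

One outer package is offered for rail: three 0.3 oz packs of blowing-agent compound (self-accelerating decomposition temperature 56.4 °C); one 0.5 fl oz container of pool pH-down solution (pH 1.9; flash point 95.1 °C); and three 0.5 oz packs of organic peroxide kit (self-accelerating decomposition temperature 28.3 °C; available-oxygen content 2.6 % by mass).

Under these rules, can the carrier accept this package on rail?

Blowing-agent compound: self-accelerating decomposition temperature 56.4 °C ≤ 75 °C → Class 4.1 (Self-Reactive).
With pH 1.9 (≤ 2.5), the pool pH-down solution falls in Class 8.
With self-accelerating decomposition temperature 28.3 °C (≤ 75 °C), the organic peroxide kit falls in Class 4.1.
Class 4.1 net quantity: (three 0.3 oz packs = 25.56 g) + (three 0.5 oz packs = 42.6 g) = 68.16 g.
68.16 g is within the rail limit of 100 g for Class 4.1.
Class 8 quantity: one 0.5 fl oz container = 14.8 mL.
14.8 mL ≤ 20 mL (rail limit, Class 8) — within limit.
The segregation rule (Class 4.2 with Class 6.1) does not apply to Class 4.1 with Class 8.
Every hazard class is within its rail limit and no segregation rule is violated.

Yes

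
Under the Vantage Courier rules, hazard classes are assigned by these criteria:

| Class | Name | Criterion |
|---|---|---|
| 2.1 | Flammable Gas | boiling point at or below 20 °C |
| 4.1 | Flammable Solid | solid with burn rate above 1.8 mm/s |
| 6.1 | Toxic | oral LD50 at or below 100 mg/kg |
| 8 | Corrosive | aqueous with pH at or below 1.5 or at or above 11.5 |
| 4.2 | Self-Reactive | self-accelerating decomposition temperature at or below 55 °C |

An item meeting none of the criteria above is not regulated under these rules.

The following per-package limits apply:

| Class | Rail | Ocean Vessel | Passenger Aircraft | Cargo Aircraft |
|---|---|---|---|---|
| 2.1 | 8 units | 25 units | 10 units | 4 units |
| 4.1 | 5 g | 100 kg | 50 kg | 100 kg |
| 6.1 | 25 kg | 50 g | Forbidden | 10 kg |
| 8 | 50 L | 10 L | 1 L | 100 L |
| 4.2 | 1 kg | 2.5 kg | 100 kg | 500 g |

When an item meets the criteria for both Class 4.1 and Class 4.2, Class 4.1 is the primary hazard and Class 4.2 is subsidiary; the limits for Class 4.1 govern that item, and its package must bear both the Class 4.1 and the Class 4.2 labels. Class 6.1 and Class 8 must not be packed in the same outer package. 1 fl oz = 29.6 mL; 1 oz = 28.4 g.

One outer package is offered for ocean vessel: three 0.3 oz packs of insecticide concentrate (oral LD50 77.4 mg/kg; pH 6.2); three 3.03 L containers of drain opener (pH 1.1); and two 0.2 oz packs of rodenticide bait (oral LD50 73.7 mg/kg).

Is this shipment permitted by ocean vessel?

No

Oral LD50 77.4 mg/kg meets the Class 6.1 criterion (Toxic), so the insecticide concentrate is Class 6.1.
The drain opener has pH 1.1, which is ≤ 1.5, so it is Class 8 (Corrosive).
With oral LD50 73.7 mg/kg (≤ 100 mg/kg), the rodenticide bait falls in Class 6.1.
Class 6.1 net quantity: (three 0.3 oz packs = 25.56 g) + (two 0.2 oz packs = 11.36 g) = 36.92 g.
36.92 g ≤ 50 g (ocean vessel limit, Class 6.1) — within limit.
Class 8 quantity: three 3.03 L containers = 9.09 L.
9.09 L is within the ocean vessel limit of 10 L for Class 8.
Class 6.1 and Class 8 may not share an outer package.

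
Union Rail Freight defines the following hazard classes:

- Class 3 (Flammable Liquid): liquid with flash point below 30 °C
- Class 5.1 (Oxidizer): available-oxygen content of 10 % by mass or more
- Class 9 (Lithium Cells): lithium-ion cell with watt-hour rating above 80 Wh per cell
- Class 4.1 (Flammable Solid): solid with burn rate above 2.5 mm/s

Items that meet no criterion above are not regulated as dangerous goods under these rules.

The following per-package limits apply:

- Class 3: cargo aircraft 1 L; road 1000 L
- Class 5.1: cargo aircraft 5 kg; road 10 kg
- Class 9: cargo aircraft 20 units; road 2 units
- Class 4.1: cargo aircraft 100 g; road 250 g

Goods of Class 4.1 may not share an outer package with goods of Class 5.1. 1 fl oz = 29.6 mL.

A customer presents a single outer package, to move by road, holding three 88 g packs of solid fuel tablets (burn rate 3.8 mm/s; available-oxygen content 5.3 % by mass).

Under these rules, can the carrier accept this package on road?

No

The solid fuel tablets have burn rate 3.8 mm/s, which is > 2.5 mm/s, so they are Class 4.1 (Flammable Solid).
Class 4.1 quantity: three 88 g packs = 264 g.
264 g > 250 g (road limit, Class 4.1) — over the limit.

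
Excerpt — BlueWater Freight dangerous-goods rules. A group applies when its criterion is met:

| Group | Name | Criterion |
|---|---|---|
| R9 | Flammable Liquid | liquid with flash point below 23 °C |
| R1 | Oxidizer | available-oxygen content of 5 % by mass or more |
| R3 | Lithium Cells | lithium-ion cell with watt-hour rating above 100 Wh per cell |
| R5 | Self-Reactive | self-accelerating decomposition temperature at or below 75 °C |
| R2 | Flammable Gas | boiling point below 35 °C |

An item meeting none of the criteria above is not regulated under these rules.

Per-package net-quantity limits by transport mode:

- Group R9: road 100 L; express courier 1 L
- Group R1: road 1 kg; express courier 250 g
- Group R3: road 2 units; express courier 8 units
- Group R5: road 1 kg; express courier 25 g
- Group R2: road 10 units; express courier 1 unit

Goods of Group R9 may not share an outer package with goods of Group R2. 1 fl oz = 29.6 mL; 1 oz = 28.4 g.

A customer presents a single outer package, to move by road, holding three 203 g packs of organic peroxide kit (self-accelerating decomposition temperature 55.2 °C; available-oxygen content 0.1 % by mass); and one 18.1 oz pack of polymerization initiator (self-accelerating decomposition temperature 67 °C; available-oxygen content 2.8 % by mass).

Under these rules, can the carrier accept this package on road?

No

Organic peroxide kit: self-accelerating decomposition temperature 55.2 °C ≤ 75 °C → Group R5 (Self-Reactive).
With self-accelerating decomposition temperature 67 °C (≤ 75 °C), the polymerization initiator falls in Group R5.
Group R5 net quantity: (three 203 g packs = 609 g) + (one 18.1 oz pack = 514.04 g) = 1123.04 g.
1123.04 g exceeds the road limit of 1 kg for Group R5.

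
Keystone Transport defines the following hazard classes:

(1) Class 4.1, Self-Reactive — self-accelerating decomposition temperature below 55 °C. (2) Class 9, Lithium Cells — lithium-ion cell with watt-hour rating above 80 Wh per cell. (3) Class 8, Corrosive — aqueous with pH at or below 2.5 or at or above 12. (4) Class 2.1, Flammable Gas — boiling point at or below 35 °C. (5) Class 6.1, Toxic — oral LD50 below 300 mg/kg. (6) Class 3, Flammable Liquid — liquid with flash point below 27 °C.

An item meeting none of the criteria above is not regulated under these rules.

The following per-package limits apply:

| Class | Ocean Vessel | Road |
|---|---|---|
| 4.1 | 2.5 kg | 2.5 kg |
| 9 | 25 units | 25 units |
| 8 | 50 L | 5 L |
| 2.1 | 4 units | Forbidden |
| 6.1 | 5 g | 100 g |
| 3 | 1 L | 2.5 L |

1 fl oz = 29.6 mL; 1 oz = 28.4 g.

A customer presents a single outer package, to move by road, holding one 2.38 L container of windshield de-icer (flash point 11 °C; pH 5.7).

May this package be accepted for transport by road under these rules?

The windshield de-icer has flash point 11 °C, which is < 27 °C, so it is Class 3 (Flammable Liquid).
Class 3 quantity: 2.38 L.
2.38 L is within the road limit of 2.5 L for Class 3.

Yes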